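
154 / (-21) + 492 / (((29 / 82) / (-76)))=-9199070 / 87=-105736.44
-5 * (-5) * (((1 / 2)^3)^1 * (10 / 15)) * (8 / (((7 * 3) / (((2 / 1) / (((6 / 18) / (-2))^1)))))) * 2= -400 / 21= -19.05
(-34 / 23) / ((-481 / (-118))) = -4012 / 11063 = -0.36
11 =11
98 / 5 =19.60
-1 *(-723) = 723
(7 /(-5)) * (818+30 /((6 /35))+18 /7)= -6969 /5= -1393.80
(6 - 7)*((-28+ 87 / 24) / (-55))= -39 / 88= -0.44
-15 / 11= -1.36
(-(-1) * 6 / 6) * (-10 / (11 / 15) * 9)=-1350 / 11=-122.73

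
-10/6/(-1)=5/3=1.67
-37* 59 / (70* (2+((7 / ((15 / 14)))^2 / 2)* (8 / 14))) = -98235 / 44716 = -2.20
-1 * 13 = -13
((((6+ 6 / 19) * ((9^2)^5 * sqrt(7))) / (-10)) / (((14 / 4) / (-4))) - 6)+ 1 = -5+ 334731302496 * sqrt(7) / 133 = 6658765276.45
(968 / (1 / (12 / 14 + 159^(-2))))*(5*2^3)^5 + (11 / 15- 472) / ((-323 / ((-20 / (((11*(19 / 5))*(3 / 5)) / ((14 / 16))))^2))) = 2545758455558348375609375 / 29961850262652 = 84966663715.41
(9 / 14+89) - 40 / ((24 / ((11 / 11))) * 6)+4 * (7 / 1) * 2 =145.37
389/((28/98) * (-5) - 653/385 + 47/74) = -11082610/70927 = -156.25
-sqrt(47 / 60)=-sqrt(705) / 30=-0.89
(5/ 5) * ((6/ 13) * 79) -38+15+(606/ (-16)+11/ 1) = -1395/ 104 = -13.41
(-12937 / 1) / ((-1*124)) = 12937 / 124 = 104.33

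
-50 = -50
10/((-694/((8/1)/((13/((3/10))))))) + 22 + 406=1930696/4511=428.00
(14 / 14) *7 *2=14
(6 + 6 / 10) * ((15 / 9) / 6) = 11 / 6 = 1.83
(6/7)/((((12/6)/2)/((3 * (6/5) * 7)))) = 108/5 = 21.60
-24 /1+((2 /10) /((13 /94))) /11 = -17066 /715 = -23.87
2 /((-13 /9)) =-18 /13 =-1.38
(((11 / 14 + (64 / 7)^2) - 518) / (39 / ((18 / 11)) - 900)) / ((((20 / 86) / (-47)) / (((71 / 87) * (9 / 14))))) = -10975770081 / 209165516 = -52.47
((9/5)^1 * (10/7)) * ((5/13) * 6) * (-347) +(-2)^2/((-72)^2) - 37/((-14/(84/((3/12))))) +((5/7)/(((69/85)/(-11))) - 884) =-5600825635/2712528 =-2064.80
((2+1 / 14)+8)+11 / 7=163 / 14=11.64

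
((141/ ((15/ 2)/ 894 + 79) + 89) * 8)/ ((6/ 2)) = 34199656/ 141267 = 242.09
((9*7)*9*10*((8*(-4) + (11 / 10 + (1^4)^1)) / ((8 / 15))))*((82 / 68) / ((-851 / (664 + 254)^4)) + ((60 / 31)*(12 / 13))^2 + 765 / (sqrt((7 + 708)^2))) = 13012260767916931463985 / 40677208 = 319890705574407.45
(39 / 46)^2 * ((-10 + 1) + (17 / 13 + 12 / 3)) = -1404 / 529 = -2.65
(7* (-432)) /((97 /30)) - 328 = -122536 /97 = -1263.26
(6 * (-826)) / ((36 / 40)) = -16520 / 3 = -5506.67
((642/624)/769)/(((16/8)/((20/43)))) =535/1719484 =0.00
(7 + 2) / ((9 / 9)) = 9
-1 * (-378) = 378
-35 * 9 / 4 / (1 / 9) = -2835 / 4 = -708.75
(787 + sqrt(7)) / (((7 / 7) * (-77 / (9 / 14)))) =-7083 / 1078-9 * sqrt(7) / 1078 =-6.59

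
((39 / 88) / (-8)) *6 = -117 / 352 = -0.33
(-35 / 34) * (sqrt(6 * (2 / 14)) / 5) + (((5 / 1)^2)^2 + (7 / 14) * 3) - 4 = 1245 / 2 - sqrt(42) / 34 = 622.31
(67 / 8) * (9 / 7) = 603 / 56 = 10.77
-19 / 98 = -0.19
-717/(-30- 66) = 239/32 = 7.47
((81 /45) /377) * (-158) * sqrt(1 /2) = -711 * sqrt(2) /1885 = -0.53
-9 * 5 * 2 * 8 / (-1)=720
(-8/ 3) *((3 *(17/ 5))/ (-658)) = 68/ 1645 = 0.04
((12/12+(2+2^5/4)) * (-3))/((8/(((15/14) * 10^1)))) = -2475/56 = -44.20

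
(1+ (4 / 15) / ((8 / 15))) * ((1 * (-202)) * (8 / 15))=-161.60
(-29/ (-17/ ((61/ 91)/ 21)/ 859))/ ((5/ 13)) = 1519571/ 12495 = 121.61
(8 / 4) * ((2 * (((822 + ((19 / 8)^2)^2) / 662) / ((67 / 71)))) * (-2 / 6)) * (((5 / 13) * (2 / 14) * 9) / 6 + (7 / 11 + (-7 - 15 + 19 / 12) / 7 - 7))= 27433816948355 / 1636700921856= 16.76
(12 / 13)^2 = 144 / 169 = 0.85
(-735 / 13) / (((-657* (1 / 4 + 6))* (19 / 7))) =1372 / 270465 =0.01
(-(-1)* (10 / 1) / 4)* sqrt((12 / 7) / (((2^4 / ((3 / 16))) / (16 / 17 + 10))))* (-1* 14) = -15* sqrt(22134) / 136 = -16.41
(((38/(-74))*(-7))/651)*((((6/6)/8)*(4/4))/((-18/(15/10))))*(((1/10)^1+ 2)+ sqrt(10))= -19*sqrt(10)/330336 - 133/1101120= -0.00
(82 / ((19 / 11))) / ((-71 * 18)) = -451 / 12141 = -0.04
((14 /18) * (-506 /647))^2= 12545764 /33907329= 0.37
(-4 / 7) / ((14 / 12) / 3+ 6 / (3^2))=-72 / 133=-0.54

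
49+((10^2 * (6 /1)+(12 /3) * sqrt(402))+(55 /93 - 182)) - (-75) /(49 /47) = 4 * sqrt(402)+2458639 /4557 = 619.73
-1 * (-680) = 680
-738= -738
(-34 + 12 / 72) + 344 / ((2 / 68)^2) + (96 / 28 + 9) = 16700989 / 42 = 397642.60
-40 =-40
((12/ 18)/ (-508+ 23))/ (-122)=0.00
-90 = -90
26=26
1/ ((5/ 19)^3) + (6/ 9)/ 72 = 54.88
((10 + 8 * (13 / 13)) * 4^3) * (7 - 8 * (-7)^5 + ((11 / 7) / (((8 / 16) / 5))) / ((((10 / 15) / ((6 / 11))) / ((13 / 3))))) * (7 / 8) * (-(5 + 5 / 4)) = -847467900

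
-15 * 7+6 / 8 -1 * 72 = -705 / 4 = -176.25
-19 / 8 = -2.38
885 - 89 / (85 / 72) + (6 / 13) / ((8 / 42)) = 1794597 / 2210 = 812.03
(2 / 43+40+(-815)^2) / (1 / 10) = 285633970 / 43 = 6642650.47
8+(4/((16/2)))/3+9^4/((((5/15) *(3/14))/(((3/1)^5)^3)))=7908027021517/6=1318004503586.17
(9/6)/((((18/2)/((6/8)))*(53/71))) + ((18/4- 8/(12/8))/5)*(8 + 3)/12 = 7/477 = 0.01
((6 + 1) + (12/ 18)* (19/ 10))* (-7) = -57.87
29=29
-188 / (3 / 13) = -2444 / 3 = -814.67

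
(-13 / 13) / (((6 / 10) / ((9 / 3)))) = -5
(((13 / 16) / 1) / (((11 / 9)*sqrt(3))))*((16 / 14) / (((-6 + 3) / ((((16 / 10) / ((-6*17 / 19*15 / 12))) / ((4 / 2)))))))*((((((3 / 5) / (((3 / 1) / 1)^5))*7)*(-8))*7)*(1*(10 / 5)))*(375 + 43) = -4204928*sqrt(3) / 516375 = -14.10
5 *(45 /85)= 45 /17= 2.65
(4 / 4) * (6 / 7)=6 / 7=0.86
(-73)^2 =5329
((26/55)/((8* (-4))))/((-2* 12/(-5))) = -13/4224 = -0.00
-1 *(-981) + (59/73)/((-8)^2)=4583291/4672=981.01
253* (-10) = -2530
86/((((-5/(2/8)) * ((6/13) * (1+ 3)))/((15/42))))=-559/672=-0.83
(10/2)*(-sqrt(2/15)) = -sqrt(30)/3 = -1.83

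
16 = 16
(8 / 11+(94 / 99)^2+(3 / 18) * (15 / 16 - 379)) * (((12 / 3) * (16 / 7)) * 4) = -154009880 / 68607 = -2244.81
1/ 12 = 0.08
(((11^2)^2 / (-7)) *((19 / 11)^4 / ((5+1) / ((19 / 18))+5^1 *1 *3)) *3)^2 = 6131066257801 / 840889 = 7291171.91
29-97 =-68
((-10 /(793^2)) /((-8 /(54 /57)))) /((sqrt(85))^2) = 9 /406236454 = 0.00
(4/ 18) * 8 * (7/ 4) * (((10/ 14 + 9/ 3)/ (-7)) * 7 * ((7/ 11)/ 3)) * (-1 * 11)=728/ 27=26.96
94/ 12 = 47/ 6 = 7.83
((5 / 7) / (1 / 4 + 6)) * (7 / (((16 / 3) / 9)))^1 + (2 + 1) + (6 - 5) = 107 / 20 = 5.35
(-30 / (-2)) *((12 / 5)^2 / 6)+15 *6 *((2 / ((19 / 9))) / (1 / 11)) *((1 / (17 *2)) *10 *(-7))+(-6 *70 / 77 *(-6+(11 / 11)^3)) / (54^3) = -446773669073 / 233112330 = -1916.56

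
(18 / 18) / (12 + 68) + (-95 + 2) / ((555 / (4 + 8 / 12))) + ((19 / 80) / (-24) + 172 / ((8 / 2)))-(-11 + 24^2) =-37138247 / 71040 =-522.78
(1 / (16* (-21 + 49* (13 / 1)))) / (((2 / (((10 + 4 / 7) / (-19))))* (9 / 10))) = -185 / 5898816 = -0.00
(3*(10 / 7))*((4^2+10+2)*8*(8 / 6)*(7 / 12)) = 2240 / 3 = 746.67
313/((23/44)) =13772/23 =598.78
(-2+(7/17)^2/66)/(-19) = 38099/362406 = 0.11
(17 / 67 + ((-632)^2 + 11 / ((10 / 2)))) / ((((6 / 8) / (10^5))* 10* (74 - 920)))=-535231448000 / 85023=-6295137.17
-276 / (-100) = 69 / 25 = 2.76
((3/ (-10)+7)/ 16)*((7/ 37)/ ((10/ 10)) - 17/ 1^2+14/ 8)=-6.31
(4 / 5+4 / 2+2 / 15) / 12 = 11 / 45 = 0.24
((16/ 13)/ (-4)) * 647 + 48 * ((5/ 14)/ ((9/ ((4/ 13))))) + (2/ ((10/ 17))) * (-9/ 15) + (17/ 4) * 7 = -4662317/ 27300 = -170.78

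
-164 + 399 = 235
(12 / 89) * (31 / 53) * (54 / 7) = 20088 / 33019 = 0.61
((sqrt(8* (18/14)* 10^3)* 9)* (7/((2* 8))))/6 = 45* sqrt(35)/4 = 66.56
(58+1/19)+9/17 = 18922/323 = 58.58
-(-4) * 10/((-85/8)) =-64/17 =-3.76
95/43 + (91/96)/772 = 7044553/3186816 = 2.21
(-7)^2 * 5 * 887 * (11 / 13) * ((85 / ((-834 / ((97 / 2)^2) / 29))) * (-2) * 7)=388097478867175 / 21684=17897873033.90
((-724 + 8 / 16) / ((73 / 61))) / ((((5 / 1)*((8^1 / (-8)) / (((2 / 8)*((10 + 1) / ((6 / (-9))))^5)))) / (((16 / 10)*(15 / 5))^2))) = -31089273605379 / 36500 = -851760920.70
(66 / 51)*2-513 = -8677 / 17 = -510.41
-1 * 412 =-412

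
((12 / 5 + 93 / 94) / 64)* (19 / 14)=30267 / 421120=0.07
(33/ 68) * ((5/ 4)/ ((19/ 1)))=165/ 5168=0.03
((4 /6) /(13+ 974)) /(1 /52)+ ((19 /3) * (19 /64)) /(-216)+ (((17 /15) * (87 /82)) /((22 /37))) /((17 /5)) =3822649069 /6153573888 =0.62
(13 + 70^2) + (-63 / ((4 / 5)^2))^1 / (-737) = 57935671 / 11792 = 4913.13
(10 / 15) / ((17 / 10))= 20 / 51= 0.39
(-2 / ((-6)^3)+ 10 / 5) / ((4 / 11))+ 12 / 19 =6.16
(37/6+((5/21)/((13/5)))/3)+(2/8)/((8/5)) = 166511/26208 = 6.35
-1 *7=-7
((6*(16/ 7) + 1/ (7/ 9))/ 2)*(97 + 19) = 870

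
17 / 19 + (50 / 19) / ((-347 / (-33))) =7549 / 6593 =1.15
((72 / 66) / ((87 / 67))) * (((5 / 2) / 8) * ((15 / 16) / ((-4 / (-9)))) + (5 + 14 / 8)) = 508329 / 81664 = 6.22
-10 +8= -2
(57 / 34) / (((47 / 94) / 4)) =228 / 17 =13.41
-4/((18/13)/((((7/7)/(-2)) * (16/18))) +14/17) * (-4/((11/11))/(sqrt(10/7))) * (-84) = 297024 * sqrt(70)/5065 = 490.64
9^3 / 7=729 / 7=104.14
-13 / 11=-1.18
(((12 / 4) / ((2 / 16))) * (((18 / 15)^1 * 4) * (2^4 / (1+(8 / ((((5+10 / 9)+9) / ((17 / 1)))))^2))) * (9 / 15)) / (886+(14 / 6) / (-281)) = 11653632 / 765563275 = 0.02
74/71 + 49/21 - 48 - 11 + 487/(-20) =-79.97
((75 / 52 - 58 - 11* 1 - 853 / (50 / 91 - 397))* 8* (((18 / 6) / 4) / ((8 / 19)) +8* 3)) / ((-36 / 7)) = 236201552125 / 90048192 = 2623.06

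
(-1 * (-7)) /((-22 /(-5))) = 35 /22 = 1.59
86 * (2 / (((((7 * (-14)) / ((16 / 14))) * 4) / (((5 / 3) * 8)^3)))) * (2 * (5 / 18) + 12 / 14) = -979712000 / 583443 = -1679.19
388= 388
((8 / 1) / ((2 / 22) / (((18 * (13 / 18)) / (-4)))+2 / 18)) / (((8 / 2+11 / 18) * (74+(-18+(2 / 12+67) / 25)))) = 27799200 / 78179443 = 0.36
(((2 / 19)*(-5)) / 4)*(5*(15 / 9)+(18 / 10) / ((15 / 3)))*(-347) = 113122 / 285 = 396.92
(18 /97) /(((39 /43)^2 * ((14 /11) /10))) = 203390 /114751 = 1.77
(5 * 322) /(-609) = -230 /87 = -2.64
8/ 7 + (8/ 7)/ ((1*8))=9/ 7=1.29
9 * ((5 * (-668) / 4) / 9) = -835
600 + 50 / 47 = 28250 / 47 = 601.06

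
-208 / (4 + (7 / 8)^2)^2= -851968 / 93025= -9.16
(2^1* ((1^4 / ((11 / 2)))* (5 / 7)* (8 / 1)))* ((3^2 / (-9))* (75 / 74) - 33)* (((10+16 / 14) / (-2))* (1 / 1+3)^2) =6300.39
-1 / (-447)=1 / 447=0.00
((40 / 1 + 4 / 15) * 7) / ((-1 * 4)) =-1057 / 15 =-70.47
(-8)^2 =64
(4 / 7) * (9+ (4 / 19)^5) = 89143660 / 17332693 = 5.14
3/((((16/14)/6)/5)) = 315/4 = 78.75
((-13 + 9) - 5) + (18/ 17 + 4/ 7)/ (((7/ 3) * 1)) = -6915/ 833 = -8.30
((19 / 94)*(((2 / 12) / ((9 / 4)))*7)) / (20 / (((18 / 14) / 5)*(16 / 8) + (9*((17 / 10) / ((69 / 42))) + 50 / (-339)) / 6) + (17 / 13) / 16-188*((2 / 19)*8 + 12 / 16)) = -251042386192 / 693289004561019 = -0.00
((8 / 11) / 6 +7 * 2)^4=47156728336 / 1185921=39763.80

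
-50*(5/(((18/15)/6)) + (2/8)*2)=-1275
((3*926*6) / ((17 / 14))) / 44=58338 / 187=311.97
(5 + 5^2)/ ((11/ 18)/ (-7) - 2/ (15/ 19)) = -18900/ 1651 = -11.45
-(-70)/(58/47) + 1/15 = 24704/435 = 56.79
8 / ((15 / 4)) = 32 / 15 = 2.13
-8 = -8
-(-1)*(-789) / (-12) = 263 / 4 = 65.75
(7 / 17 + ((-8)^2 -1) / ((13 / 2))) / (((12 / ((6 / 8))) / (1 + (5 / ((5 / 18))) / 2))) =6.32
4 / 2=2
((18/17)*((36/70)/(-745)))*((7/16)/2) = -81/506600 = -0.00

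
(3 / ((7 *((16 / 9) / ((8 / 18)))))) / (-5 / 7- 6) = -0.02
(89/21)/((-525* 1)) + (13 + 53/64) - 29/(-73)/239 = 170153644163/12310603200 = 13.82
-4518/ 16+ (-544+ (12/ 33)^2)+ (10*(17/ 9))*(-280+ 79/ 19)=-333075091/ 55176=-6036.59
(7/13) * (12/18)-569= -22177/39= -568.64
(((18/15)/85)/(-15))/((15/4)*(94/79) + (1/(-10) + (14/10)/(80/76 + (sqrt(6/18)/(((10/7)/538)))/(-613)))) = -1828089841415207/11302086735092559725 + 18204142188953*sqrt(3)/2260417347018511945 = -0.00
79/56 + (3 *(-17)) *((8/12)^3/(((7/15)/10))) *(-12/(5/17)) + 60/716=132446341/10024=13212.92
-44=-44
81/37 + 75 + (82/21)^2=1508284/16317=92.44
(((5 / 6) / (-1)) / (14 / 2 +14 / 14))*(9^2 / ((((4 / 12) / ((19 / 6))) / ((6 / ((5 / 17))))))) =-26163 / 16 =-1635.19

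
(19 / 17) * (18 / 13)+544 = 120566 / 221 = 545.55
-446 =-446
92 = 92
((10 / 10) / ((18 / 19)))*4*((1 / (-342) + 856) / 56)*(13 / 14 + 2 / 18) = 38350381 / 571536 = 67.10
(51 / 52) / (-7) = -51 / 364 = -0.14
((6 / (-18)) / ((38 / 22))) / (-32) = 11 / 1824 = 0.01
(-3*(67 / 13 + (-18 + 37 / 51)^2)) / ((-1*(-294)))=-5132180 / 1656837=-3.10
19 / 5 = 3.80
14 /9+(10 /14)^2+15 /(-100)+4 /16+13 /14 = 6823 /2205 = 3.09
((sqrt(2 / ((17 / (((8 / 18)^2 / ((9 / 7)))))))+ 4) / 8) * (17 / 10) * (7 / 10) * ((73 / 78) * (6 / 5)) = 511 * sqrt(238) / 351000+ 8687 / 13000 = 0.69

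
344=344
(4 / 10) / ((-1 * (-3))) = 2 / 15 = 0.13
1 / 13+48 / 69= 231 / 299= 0.77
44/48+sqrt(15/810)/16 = sqrt(6)/288+11/12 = 0.93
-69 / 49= -1.41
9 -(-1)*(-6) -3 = 0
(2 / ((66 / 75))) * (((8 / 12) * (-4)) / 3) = -200 / 99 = -2.02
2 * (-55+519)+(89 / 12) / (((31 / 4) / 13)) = 87461 / 93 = 940.44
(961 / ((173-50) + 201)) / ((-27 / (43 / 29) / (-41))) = 1694243 / 253692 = 6.68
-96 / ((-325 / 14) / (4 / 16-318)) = -427056 / 325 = -1314.02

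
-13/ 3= -4.33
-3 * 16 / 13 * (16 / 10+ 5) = -24.37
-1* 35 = -35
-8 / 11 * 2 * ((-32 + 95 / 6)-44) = 2888 / 33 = 87.52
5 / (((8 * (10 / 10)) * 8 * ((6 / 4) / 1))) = 5 / 96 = 0.05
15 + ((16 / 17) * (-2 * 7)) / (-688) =10979 / 731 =15.02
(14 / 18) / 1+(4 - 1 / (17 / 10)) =641 / 153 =4.19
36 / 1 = 36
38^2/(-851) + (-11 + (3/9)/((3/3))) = -31564/2553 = -12.36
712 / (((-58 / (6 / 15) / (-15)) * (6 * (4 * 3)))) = 89 / 87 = 1.02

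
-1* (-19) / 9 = 19 / 9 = 2.11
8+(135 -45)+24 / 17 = 1690 / 17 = 99.41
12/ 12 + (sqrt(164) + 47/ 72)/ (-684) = 49201/ 49248 -sqrt(41)/ 342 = 0.98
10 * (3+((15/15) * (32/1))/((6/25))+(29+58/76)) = 94675/57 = 1660.96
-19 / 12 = -1.58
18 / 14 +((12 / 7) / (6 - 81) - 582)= -101629 / 175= -580.74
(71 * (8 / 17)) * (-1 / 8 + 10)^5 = 218471004329 / 69632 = 3137508.68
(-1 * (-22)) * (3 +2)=110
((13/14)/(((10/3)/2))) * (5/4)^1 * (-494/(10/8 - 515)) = 3211/4795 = 0.67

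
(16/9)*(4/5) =64/45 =1.42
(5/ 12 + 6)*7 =539/ 12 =44.92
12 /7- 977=-6827 /7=-975.29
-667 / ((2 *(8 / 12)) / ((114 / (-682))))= 114057 / 1364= 83.62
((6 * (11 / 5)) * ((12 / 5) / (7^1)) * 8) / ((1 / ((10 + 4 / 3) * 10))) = 143616 / 35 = 4103.31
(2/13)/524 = 1/3406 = 0.00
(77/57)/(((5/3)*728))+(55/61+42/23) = 37826193/13861640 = 2.73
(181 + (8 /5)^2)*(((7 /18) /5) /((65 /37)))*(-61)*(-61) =340199867 /11250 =30239.99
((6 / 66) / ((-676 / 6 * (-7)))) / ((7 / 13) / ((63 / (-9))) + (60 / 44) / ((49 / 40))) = 21 / 188786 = 0.00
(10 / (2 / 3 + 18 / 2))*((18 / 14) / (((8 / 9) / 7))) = 1215 / 116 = 10.47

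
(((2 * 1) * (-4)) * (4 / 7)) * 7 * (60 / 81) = -640 / 27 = -23.70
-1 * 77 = -77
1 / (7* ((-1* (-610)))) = 1 / 4270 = 0.00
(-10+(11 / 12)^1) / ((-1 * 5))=109 / 60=1.82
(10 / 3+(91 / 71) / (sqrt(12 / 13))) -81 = -233 / 3+91 * sqrt(39) / 426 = -76.33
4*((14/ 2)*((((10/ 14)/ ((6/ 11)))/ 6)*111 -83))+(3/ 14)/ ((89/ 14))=-439384/ 267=-1645.63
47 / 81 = 0.58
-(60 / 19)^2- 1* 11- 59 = -28870 / 361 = -79.97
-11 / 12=-0.92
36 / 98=18 / 49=0.37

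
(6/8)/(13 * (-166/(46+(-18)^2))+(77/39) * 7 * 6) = 2405/247204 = 0.01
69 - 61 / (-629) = 43462 / 629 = 69.10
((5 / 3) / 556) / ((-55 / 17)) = -17 / 18348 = -0.00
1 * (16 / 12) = 4 / 3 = 1.33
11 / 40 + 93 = 93.28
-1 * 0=0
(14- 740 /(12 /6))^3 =-45118016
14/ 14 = 1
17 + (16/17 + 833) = 850.94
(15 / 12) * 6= 7.50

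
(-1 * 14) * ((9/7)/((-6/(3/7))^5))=9/268912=0.00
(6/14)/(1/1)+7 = 52/7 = 7.43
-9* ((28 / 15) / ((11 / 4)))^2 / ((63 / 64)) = -114688 / 27225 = -4.21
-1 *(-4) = 4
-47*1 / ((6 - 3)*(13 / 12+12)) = -188 / 157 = -1.20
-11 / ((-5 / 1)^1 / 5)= 11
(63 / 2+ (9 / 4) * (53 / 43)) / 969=1965 / 55556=0.04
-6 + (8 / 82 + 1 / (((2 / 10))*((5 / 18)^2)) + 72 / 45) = 60.50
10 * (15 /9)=16.67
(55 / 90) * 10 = 55 / 9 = 6.11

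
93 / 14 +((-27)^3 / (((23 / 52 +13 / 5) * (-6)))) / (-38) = -653259 / 30058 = -21.73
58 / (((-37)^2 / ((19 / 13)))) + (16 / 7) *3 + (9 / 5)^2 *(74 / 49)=257519968 / 21801325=11.81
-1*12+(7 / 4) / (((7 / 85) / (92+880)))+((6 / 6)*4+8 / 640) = 1651761 / 80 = 20647.01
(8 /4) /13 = 2 /13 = 0.15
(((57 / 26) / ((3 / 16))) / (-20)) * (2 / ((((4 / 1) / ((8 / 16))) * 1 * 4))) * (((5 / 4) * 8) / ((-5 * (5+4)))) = 19 / 2340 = 0.01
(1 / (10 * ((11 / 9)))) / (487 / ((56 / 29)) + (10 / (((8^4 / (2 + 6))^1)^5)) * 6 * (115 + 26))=277076930199552 / 854062149550238915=0.00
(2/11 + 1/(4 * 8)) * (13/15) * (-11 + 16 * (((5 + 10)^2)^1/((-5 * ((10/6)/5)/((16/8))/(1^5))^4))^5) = 44905639943272566839017/687500000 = 65317294462941.92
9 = 9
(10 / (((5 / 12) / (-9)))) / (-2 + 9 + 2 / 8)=-864 / 29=-29.79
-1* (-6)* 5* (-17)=-510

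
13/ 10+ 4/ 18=137/ 90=1.52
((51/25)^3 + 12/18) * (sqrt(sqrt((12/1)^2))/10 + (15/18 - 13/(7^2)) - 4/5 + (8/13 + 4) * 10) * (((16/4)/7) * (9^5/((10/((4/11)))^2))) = 135168042384 * sqrt(3)/1654296875 + 19769835575133288/1053787109375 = 18902.27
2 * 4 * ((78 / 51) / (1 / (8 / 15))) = 1664 / 255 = 6.53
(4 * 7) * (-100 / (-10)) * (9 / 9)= 280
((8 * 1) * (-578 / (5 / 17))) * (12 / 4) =-235824 / 5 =-47164.80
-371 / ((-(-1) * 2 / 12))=-2226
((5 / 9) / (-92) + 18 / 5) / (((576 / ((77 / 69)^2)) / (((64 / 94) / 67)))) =0.00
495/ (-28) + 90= 2025/ 28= 72.32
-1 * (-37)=37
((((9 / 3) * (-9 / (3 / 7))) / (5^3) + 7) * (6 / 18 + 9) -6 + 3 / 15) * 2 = 41122 / 375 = 109.66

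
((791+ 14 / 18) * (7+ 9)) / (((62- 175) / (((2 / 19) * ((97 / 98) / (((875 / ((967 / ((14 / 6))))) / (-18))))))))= 9166788672 / 92052625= 99.58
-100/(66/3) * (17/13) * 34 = -28900/143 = -202.10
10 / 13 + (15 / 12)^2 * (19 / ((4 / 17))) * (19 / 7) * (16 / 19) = 289.16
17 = 17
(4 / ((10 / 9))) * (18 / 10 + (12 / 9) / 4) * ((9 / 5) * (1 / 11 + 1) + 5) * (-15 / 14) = -110304 / 1925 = -57.30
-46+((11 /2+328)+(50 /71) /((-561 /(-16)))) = 22904425 /79662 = 287.52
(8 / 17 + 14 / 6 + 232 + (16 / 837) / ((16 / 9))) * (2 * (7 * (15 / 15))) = 5197388 / 1581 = 3287.41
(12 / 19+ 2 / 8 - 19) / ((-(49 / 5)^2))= 34425 / 182476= 0.19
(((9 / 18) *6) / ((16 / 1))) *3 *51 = 459 / 16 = 28.69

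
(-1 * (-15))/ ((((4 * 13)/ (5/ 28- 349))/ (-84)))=439515/ 52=8452.21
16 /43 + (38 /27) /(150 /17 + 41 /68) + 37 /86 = 1416407 /1488402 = 0.95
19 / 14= 1.36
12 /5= 2.40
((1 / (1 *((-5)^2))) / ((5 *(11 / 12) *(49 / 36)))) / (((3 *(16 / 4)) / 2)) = 72 / 67375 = 0.00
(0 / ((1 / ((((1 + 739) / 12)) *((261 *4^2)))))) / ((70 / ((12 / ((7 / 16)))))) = 0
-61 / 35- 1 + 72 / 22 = 204 / 385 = 0.53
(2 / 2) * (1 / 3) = 1 / 3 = 0.33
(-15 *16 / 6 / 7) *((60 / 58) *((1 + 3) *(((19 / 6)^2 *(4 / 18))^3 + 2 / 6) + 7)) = -11180646200 / 35960841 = -310.91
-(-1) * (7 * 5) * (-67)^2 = 157115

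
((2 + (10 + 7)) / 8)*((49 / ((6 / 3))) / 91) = 133 / 208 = 0.64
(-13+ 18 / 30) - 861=-4367 / 5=-873.40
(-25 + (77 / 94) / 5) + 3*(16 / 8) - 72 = -42693 / 470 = -90.84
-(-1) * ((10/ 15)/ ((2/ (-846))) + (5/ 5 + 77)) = -204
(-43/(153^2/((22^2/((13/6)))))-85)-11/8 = -70427341/811512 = -86.79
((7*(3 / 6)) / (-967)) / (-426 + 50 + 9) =7 / 709778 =0.00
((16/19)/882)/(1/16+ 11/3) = 128/499947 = 0.00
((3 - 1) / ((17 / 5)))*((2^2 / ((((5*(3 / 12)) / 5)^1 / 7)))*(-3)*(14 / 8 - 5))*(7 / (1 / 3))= 229320 / 17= 13489.41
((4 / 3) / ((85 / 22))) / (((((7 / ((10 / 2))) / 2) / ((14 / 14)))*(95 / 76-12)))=-704 / 15351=-0.05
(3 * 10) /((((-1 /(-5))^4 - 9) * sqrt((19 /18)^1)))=-28125 * sqrt(38) /53428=-3.25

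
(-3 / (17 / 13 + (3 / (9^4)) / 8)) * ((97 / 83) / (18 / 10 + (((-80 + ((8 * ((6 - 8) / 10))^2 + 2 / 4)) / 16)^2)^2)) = -5422069186560000000 / 1085083066176022124947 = -0.00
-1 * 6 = -6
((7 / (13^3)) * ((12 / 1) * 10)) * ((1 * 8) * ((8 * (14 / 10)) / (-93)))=-25088 / 68107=-0.37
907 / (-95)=-907 / 95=-9.55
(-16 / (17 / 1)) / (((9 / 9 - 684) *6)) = 8 / 34833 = 0.00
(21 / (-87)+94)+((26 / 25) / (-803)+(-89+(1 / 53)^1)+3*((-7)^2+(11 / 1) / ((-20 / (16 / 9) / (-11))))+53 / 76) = 1299648006709 / 7035002700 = 184.74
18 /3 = 6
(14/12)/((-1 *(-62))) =7/372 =0.02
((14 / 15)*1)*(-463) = -6482 / 15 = -432.13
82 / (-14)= -41 / 7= -5.86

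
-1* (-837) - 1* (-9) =846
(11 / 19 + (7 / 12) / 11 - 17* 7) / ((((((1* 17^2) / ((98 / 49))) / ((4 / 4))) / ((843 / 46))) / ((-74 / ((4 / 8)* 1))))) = 3086526199 / 1389223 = 2221.76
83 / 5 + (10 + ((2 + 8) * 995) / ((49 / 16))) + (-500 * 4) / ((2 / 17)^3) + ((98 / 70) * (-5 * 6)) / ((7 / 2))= -300121673 / 245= -1224986.42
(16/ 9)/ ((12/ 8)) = 32/ 27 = 1.19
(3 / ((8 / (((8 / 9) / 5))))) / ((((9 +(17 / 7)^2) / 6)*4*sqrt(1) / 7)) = 343 / 7300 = 0.05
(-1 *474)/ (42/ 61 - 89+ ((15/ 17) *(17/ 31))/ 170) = 30475356/ 5677715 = 5.37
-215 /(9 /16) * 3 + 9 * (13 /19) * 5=-63605 /57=-1115.88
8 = 8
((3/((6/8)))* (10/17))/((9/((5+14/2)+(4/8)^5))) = 1925/612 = 3.15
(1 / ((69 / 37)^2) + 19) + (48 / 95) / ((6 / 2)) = 8799836 / 452295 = 19.46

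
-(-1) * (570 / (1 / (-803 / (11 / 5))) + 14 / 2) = -208043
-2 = -2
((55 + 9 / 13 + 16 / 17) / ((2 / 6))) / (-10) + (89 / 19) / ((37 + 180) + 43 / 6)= -19167180 / 1129531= -16.97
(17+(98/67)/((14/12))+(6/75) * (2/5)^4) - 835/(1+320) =5260656974/336046875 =15.65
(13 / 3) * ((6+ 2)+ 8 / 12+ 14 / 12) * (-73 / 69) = -55991 / 1242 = -45.08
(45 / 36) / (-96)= -5 / 384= -0.01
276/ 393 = 92/ 131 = 0.70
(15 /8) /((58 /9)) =135 /464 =0.29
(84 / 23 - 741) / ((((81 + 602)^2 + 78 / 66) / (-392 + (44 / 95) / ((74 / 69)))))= 42793159123 / 69141231040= 0.62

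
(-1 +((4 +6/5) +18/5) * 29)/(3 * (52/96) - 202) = -10168/8015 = -1.27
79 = 79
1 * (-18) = -18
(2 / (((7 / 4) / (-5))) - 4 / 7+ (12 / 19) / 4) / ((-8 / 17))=13855 / 1064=13.02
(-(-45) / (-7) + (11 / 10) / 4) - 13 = -5363 / 280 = -19.15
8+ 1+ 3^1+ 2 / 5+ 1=67 / 5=13.40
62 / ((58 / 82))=2542 / 29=87.66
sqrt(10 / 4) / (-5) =-sqrt(10) / 10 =-0.32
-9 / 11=-0.82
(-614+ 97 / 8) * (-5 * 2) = 24075 / 4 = 6018.75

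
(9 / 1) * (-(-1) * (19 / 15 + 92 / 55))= 291 / 11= 26.45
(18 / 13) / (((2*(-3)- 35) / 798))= -14364 / 533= -26.95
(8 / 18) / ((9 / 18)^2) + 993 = 8953 / 9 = 994.78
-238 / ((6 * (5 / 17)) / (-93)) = 62713 / 5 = 12542.60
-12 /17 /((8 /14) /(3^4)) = -1701 /17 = -100.06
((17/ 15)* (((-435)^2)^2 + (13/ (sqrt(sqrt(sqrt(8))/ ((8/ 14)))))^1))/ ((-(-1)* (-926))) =-40580247375/ 926 -221* 2^(5/ 8)* sqrt(7)/ 97230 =-43823161.32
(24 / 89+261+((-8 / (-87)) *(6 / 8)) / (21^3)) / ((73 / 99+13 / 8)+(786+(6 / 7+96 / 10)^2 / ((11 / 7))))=0.30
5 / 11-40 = -435 / 11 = -39.55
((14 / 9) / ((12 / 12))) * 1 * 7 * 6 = 196 / 3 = 65.33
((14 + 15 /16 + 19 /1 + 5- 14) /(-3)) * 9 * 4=-1197 /4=-299.25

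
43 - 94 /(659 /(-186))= 45821 /659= 69.53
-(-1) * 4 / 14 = 2 / 7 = 0.29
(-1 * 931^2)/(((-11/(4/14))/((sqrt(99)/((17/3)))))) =2228814 * sqrt(11)/187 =39530.16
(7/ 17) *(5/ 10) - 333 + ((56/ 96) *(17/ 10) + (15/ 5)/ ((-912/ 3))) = -25722091/ 77520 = -331.81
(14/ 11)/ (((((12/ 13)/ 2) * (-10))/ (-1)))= 0.28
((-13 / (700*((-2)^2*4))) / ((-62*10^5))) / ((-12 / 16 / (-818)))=5317 / 26040000000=0.00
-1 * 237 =-237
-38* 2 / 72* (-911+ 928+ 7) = -76 / 3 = -25.33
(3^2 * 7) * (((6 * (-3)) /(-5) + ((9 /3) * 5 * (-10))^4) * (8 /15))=425250003024 /25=17010000120.96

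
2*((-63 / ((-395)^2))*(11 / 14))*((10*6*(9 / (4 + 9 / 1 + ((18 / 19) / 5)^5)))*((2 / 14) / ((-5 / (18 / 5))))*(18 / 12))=17870254092900 / 4394624365710341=0.00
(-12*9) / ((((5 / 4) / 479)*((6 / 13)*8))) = -56043 / 5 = -11208.60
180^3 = 5832000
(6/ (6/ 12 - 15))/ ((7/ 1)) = -12/ 203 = -0.06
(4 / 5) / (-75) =-4 / 375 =-0.01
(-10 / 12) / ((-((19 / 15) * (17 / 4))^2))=3000 / 104329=0.03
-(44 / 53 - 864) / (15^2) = 45748 / 11925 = 3.84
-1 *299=-299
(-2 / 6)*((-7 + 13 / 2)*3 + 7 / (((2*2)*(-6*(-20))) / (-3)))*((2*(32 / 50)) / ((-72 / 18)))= -247 / 1500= -0.16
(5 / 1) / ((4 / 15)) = 75 / 4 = 18.75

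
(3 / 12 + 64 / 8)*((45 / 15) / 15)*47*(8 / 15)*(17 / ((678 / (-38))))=-333982 / 8475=-39.41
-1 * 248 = -248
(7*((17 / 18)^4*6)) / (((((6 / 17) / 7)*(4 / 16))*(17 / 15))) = 20462645 / 8748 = 2339.12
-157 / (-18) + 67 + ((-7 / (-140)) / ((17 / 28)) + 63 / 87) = 3395579 / 44370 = 76.53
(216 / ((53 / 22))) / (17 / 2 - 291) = -9504 / 29945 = -0.32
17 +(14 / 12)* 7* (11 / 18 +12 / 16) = 6073 / 216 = 28.12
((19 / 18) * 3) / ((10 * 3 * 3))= 19 / 540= 0.04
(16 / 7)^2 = 256 / 49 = 5.22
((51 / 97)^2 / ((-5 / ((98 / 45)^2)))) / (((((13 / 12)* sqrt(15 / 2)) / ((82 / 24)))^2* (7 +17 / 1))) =-0.01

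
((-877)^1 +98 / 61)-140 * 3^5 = -2128619 / 61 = -34895.39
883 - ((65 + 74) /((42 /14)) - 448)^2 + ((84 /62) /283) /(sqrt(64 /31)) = -1444078 /9 + 21 * sqrt(31) /35092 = -160453.11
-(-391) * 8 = 3128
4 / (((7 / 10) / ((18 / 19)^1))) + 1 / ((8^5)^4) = 5.41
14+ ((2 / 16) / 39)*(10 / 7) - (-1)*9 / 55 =850943 / 60060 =14.17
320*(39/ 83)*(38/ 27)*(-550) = -86944000/ 747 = -116390.90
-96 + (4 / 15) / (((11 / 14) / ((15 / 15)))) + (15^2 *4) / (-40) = -38993 / 330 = -118.16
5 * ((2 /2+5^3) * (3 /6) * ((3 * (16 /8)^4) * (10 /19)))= 7957.89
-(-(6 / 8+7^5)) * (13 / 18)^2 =11362039 / 1296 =8767.01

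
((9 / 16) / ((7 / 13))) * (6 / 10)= 351 / 560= 0.63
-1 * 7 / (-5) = 7 / 5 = 1.40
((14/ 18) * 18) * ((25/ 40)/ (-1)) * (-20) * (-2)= -350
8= 8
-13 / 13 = -1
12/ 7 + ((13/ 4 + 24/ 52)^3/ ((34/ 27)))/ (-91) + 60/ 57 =19182748607/ 8265781888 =2.32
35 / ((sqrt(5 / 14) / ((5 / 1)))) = 292.83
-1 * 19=-19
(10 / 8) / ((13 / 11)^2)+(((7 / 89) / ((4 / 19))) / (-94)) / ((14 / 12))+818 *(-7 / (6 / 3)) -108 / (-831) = -1120858259953 / 391637558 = -2861.98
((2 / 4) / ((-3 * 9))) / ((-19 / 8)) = 4 / 513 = 0.01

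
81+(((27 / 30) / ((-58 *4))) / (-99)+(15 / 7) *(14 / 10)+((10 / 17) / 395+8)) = 3153201503 / 34273360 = 92.00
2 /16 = 1 /8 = 0.12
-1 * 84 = -84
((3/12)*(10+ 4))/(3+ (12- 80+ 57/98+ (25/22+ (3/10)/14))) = -37730/681949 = -0.06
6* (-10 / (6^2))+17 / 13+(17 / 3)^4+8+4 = 1098031 / 1053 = 1042.76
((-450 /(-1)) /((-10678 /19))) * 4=-900 /281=-3.20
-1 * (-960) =960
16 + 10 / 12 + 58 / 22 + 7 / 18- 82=-6152 / 99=-62.14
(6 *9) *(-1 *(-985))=53190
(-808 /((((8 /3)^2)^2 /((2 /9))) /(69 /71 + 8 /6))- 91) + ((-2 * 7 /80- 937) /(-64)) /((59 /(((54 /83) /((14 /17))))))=-616756377467 /6230551040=-98.99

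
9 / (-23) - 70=-1619 / 23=-70.39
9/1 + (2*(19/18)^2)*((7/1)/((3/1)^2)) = 15649/1458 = 10.73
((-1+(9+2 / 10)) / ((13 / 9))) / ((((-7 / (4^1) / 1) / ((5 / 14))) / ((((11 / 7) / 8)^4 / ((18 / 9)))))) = -0.00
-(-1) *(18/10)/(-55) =-9/275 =-0.03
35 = 35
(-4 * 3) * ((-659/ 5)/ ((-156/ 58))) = -38222/ 65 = -588.03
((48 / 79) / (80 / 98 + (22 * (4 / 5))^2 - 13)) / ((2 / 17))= 29400 / 1693997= 0.02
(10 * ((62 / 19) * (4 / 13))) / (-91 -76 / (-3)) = -7440 / 48659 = -0.15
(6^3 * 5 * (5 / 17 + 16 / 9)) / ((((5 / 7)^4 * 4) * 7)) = 652386 / 2125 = 307.01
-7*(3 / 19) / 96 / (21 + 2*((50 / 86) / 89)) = -0.00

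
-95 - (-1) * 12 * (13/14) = -587/7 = -83.86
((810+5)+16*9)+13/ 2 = 965.50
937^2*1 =877969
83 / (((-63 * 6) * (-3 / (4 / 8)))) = 83 / 2268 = 0.04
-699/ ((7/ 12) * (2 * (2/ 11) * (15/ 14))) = -15378/ 5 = -3075.60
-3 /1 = -3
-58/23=-2.52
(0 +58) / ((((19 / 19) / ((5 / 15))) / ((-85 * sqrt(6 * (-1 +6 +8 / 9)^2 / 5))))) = -52258 * sqrt(30) / 27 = -10601.07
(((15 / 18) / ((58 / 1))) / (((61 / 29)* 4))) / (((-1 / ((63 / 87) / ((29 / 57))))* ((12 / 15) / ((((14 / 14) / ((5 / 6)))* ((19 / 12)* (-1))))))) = 37905 / 6566528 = 0.01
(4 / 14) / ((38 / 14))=0.11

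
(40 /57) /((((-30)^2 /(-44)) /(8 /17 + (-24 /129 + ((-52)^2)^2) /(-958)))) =235156310752 /898132185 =261.83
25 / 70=5 / 14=0.36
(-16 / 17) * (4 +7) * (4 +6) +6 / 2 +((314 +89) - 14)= 4904 / 17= 288.47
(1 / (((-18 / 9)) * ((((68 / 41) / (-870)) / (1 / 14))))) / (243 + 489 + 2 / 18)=160515 / 6272728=0.03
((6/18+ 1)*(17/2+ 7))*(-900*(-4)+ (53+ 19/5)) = 1133608/15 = 75573.87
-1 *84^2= -7056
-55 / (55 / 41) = -41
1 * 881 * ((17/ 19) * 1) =14977/ 19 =788.26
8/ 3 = 2.67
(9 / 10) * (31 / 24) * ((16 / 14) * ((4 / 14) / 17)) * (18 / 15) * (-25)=-558 / 833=-0.67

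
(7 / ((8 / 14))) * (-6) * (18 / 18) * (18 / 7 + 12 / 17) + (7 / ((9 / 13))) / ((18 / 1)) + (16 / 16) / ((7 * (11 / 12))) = -50928863 / 212058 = -240.16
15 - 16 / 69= 1019 / 69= 14.77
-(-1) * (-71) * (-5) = 355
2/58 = 1/29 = 0.03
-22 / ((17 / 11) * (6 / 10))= -1210 / 51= -23.73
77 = 77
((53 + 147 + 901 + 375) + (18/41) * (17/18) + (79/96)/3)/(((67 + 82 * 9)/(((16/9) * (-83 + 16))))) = -1168261781/5346810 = -218.50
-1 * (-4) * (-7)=-28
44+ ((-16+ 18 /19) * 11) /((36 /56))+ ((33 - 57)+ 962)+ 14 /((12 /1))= 248155 /342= 725.60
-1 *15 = -15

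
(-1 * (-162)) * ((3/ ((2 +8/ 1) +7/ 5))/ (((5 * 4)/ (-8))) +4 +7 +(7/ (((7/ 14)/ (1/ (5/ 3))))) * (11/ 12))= 286173/ 95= 3012.35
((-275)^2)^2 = 5719140625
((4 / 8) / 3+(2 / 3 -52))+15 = -217 / 6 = -36.17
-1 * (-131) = 131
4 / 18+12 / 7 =1.94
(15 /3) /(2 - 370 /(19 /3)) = -95 /1072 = -0.09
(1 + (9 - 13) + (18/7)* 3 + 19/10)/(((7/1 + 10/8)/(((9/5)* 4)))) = 11112/1925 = 5.77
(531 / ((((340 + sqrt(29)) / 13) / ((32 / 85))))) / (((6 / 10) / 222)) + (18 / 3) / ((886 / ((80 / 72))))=434485916030 / 153593859 - 16346304 * sqrt(29) / 1964707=2783.99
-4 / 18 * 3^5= -54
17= 17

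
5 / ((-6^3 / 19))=-95 / 216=-0.44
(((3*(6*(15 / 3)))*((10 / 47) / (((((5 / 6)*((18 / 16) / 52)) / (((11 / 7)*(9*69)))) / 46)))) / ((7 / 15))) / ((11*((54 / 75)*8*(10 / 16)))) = 5941728000 / 2303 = 2579994.79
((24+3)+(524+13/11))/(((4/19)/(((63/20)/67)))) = 3635289/29480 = 123.31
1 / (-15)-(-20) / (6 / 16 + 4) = 473 / 105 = 4.50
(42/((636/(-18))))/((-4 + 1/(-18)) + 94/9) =-1134/6095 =-0.19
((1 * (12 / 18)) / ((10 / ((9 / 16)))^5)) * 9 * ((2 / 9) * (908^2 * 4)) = 2.48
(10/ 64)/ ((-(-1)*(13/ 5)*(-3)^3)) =-25/ 11232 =-0.00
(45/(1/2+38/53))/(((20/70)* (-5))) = -1113/43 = -25.88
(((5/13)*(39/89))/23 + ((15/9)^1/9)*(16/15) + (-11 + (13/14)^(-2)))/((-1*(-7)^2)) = 269996618/1373047767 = 0.20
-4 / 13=-0.31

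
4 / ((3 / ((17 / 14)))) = 34 / 21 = 1.62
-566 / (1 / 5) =-2830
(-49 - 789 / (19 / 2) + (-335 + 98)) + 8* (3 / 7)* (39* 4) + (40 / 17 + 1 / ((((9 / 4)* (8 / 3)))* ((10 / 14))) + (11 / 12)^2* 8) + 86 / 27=54422849 / 305235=178.30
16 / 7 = 2.29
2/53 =0.04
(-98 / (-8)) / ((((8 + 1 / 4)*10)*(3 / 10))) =49 / 99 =0.49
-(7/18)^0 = -1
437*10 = 4370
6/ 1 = 6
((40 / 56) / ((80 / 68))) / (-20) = -17 / 560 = -0.03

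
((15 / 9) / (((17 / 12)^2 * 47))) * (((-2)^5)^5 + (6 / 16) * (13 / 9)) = -8053063550 / 13583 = -592878.12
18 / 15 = 6 / 5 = 1.20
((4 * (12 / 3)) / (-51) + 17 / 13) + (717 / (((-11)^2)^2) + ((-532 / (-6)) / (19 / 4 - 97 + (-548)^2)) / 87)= 1057673130704614 / 1014124323070287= 1.04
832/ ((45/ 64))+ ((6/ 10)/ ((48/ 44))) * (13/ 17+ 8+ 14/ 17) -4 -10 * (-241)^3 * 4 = 1713300195161/ 3060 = 559902024.56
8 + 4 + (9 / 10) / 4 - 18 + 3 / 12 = -221 / 40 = -5.52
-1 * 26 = -26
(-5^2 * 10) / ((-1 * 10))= 25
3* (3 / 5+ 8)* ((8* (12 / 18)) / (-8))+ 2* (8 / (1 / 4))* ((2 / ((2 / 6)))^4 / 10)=41386 / 5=8277.20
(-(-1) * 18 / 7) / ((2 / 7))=9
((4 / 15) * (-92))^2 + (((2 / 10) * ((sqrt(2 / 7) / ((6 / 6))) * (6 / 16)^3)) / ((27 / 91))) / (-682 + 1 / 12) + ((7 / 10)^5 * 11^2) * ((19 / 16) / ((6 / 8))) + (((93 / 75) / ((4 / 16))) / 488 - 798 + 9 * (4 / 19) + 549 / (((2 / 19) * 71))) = -26233123510969 / 296240400000 - 39 * sqrt(14) / 5237120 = -88.55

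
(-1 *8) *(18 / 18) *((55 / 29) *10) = -4400 / 29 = -151.72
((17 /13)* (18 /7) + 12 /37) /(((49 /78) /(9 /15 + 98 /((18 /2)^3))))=22154852 /5139855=4.31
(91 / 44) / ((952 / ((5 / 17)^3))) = 0.00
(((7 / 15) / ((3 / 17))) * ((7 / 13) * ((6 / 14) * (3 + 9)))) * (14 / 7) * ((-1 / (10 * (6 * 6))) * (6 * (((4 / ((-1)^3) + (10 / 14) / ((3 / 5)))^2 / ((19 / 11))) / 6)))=-650947 / 3501225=-0.19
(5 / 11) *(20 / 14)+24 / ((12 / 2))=358 / 77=4.65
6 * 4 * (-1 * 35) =-840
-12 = -12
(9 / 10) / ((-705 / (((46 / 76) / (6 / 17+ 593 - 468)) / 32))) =-1173 / 6089545600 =-0.00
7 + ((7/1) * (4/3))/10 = 7.93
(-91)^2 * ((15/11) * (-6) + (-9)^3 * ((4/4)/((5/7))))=-468563823/55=-8519342.24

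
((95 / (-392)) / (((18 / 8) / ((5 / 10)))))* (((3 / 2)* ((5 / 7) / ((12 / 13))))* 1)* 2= -6175 / 49392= -0.13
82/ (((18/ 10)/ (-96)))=-13120/ 3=-4373.33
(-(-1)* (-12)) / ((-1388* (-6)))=-0.00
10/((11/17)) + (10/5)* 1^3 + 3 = 225/11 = 20.45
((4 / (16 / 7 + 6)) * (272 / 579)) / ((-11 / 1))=-3808 / 184701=-0.02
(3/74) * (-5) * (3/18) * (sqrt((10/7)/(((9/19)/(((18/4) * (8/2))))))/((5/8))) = -4 * sqrt(665)/259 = -0.40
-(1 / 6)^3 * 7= -7 / 216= -0.03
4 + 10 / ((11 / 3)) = 6.73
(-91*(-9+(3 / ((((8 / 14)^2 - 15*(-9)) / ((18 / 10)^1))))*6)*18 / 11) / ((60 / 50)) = 79294761 / 72941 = 1087.11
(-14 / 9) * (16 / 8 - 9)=98 / 9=10.89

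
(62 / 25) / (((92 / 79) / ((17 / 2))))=18.10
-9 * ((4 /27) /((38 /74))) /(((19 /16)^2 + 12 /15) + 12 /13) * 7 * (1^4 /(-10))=1723904 /2971809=0.58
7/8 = 0.88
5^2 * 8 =200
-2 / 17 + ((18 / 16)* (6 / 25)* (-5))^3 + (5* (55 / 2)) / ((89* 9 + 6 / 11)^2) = -27254057277779 / 10572570504000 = -2.58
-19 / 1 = -19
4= 4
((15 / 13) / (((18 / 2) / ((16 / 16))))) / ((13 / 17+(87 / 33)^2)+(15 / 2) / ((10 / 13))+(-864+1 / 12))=-0.00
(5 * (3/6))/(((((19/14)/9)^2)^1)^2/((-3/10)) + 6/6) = 945177660/377419459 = 2.50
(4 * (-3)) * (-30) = 360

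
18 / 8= 9 / 4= 2.25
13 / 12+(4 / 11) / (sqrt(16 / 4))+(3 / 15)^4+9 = 847007 / 82500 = 10.27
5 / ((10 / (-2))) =-1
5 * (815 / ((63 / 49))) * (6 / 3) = 6338.89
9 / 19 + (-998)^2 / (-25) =-18923851 / 475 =-39839.69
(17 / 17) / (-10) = -1 / 10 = -0.10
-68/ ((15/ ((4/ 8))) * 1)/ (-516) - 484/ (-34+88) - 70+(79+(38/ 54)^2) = 168217/ 313470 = 0.54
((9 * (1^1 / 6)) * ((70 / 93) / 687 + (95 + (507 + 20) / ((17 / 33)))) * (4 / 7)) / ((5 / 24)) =1142883328 / 248465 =4599.78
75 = 75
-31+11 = -20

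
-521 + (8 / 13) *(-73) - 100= -8657 / 13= -665.92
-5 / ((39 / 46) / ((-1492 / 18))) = 488.83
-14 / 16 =-7 / 8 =-0.88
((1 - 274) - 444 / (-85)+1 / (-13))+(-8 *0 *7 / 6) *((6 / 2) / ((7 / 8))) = -295978 / 1105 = -267.85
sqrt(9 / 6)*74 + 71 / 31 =71 / 31 + 37*sqrt(6) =92.92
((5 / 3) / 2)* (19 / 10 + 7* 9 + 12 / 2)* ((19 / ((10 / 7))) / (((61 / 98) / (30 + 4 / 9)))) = 633015761 / 16470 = 38434.47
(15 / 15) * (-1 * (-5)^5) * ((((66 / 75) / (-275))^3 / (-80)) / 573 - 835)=-1168103027343749 / 447656250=-2609375.00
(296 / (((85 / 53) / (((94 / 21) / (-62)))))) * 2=-1474672 / 55335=-26.65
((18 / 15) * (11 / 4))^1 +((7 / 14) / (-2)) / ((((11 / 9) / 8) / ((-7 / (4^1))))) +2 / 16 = 2767 / 440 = 6.29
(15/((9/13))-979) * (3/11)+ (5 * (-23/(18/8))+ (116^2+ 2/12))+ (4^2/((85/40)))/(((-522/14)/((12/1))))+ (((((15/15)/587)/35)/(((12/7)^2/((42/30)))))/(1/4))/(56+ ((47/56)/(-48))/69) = 13141.54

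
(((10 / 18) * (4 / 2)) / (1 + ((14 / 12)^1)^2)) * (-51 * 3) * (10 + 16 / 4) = -1008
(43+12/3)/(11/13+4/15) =9165/217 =42.24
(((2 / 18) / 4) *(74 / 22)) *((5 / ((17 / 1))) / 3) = 185 / 20196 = 0.01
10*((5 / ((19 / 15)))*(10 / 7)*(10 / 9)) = 25000 / 399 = 62.66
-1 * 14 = -14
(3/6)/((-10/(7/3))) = -7/60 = -0.12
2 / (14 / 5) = 5 / 7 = 0.71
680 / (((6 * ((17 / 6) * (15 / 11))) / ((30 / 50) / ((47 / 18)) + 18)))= 125664 / 235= 534.74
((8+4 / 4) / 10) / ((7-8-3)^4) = 9 / 2560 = 0.00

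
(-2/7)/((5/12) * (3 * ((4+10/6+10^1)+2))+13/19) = -456/36337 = -0.01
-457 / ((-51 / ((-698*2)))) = -637972 / 51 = -12509.25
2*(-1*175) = -350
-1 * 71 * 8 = -568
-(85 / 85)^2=-1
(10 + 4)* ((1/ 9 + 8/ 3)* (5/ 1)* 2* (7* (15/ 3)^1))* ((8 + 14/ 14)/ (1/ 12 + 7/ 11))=3234000/ 19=170210.53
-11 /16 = -0.69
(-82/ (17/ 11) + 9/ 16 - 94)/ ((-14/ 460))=4582405/ 952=4813.45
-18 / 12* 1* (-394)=591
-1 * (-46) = 46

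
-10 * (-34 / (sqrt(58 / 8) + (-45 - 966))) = -274992 / 817691 - 136 * sqrt(29) / 817691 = -0.34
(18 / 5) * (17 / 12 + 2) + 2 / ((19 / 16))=2657 / 190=13.98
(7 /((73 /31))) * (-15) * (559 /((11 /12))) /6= -3639090 /803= -4531.87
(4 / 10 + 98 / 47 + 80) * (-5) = -19384 / 47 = -412.43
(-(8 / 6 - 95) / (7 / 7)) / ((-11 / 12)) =-1124 / 11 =-102.18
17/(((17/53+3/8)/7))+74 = 72286/295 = 245.04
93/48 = 31/16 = 1.94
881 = 881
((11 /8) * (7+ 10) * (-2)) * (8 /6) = -187 /3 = -62.33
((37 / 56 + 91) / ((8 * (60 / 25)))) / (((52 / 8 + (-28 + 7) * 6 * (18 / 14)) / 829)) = -25.45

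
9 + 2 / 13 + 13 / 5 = 764 / 65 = 11.75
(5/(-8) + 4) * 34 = 459/4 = 114.75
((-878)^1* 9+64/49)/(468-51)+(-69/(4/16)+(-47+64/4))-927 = -25601456/20433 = -1252.95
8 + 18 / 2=17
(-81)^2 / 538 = 6561 / 538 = 12.20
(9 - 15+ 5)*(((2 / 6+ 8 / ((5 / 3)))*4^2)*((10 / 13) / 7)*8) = -2816 / 39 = -72.21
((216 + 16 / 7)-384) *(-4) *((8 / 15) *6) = 14848 / 7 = 2121.14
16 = 16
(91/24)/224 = 13/768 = 0.02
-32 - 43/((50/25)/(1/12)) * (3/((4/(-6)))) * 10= 389/8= 48.62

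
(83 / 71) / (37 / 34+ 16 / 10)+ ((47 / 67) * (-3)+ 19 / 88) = -278104785 / 191307512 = -1.45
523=523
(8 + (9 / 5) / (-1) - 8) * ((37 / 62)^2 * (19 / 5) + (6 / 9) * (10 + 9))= -2425179 / 96100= -25.24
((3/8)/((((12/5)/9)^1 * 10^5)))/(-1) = -9/640000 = -0.00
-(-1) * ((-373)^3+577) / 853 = -51894540 / 853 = -60837.68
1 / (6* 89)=1 / 534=0.00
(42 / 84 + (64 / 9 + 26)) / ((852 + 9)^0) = 33.61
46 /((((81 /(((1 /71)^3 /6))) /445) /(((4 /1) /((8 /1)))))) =10235 /173944746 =0.00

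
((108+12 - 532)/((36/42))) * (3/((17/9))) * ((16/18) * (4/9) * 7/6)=-161504/459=-351.86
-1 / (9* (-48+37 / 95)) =95 / 40707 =0.00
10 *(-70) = -700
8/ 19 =0.42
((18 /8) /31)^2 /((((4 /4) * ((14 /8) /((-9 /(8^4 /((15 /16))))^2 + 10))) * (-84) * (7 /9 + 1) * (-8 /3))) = 31310324873865 /414199224322752512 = 0.00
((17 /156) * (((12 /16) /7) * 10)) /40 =17 /5824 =0.00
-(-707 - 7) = 714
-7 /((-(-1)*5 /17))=-119 /5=-23.80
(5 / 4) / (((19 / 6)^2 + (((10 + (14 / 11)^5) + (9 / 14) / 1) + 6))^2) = 2058912764827380 / 1483415402671465561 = 0.00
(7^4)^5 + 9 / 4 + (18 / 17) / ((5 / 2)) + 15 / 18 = 79792266297612004.51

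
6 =6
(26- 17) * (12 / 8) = 27 / 2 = 13.50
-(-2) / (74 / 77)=77 / 37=2.08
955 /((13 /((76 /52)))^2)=344755 /28561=12.07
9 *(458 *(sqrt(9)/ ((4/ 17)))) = 105111/ 2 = 52555.50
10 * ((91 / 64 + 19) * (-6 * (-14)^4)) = -47071605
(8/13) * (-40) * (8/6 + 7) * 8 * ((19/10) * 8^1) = -972800/39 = -24943.59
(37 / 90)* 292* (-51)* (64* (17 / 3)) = -99915392 / 45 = -2220342.04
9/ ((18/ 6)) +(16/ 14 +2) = 6.14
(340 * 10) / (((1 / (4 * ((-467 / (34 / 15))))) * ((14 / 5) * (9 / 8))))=-18680000 / 21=-889523.81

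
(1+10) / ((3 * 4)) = 11 / 12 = 0.92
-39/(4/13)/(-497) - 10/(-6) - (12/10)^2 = 71821/149100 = 0.48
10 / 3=3.33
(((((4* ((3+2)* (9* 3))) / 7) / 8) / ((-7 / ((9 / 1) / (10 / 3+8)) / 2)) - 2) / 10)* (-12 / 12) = 6977 / 16660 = 0.42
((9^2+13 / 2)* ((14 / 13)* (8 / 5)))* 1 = 150.77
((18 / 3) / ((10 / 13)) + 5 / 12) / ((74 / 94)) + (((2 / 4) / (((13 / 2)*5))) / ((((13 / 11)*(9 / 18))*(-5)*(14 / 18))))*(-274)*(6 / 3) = 185232241 / 13131300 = 14.11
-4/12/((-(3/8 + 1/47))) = 376/447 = 0.84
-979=-979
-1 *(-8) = 8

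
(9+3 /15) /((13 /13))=46 /5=9.20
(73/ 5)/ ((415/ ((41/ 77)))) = 2993/ 159775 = 0.02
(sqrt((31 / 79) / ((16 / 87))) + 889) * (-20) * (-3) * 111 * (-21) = -124335540 - 34965 * sqrt(213063) / 79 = -124539836.28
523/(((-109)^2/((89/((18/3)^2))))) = 46547/427716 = 0.11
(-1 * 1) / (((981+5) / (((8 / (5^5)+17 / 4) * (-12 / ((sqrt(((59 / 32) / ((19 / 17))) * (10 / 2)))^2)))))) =1671696 / 266421875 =0.01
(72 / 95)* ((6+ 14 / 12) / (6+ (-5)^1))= 516 / 95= 5.43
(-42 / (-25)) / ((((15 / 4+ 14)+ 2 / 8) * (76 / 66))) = 0.08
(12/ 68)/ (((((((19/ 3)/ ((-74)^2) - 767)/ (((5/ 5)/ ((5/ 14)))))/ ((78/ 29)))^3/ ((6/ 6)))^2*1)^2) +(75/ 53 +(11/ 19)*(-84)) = -1118255151161793566660413212618532681337477661700952386478754090392763325378159228009362307277048915693535494222711979/ 23683574930488277317749513291826715894899083732870132602038664260493398945147046920674252740592191042401777099609375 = -47.22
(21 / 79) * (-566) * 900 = -10697400 / 79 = -135410.13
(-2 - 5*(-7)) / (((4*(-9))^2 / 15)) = 55 / 144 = 0.38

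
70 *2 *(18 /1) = 2520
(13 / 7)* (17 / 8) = 221 / 56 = 3.95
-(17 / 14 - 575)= 8033 / 14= 573.79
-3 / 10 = -0.30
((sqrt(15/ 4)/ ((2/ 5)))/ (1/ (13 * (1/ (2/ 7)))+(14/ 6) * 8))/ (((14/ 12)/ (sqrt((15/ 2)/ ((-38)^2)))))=8775 * sqrt(2)/ 775504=0.02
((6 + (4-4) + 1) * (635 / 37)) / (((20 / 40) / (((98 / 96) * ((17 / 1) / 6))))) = 3702685 / 5328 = 694.95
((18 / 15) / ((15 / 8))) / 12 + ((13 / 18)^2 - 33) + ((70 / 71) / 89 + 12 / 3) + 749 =36882402583 / 51183900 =720.59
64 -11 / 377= 24117 / 377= 63.97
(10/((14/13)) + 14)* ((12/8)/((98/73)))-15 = 15117/1372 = 11.02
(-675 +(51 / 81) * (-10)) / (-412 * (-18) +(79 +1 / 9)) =-18395 / 202368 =-0.09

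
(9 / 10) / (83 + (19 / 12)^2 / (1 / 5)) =648 / 68785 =0.01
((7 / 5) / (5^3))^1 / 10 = 7 / 6250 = 0.00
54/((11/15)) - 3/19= 15357/209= 73.48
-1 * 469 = -469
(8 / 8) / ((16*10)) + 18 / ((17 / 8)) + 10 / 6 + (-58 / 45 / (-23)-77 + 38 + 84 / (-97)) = -1620228833 / 54614880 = -29.67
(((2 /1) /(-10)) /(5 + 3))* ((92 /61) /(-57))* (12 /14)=23 /40565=0.00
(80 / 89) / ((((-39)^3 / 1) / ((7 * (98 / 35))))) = -1568 / 5279391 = -0.00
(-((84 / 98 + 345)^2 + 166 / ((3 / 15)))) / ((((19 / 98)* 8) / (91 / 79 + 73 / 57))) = -32324766547 / 171114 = -188907.78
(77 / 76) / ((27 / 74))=2849 / 1026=2.78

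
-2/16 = -1/8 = -0.12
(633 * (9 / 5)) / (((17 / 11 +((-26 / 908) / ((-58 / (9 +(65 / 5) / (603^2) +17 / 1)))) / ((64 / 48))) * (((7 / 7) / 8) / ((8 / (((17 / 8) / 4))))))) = 1638423106806841344 / 18561882059165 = 88268.16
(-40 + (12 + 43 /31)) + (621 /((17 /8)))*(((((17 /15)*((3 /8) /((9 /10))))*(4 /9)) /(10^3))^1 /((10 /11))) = -3085907 /116250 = -26.55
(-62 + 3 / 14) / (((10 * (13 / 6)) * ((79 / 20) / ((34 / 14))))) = -88230 / 50323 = -1.75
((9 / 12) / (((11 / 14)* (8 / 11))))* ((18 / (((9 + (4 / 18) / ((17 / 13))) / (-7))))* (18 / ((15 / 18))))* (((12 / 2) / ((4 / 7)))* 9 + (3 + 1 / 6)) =-533778903 / 14030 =-38045.54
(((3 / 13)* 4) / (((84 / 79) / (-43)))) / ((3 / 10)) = -33970 / 273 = -124.43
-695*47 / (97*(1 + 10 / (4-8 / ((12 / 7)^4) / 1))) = -5537065 / 69937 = -79.17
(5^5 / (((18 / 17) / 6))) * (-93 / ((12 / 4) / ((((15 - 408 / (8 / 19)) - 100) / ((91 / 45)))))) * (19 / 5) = 98940956250 / 91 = 1087263255.49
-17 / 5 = -3.40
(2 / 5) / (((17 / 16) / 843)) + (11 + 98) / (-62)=1663247 / 5270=315.61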